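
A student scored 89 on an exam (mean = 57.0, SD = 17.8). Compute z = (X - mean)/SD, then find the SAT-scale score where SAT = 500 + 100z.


z = (X - mean) / SD = (89 - 57.0) / 17.8
z = 32.0 / 17.8
z = 1.7978
SAT-scale = SAT = 500 + 100z
Carry z at full precision (z = 32.0 / 17.8) into the conversion:
SAT-scale = 500 + 100 * (32.0 / 17.8) = 500 + 3200 / 17.8
SAT-scale = 500 + 179.7753
SAT-scale = 679.7753

679.7753


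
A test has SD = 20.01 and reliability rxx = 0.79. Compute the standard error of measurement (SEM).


SEM = SD * sqrt(1 - rxx)
SEM = 20.01 * sqrt(1 - 0.79)
SEM = 20.01 * sqrt(0.21) = 20.01 * 0.458258
SEM = 9.1697

9.1697


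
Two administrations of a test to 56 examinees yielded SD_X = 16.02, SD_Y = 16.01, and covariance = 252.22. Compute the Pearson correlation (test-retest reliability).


r = cov(X,Y) / (SD_X * SD_Y)
r = 252.22 / (16.02 * 16.01)
r = 252.22 / 256.4802
r = 0.9834

0.9834


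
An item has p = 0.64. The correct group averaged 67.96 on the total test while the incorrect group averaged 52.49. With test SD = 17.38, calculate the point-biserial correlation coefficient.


q = 1 - p = 0.36
rpb = ((M1 - M0) / SD) * sqrt(p * q)
rpb = ((67.96 - 52.49) / 17.38) * sqrt(0.64 * 0.36)
rpb = 0.4272

0.4272


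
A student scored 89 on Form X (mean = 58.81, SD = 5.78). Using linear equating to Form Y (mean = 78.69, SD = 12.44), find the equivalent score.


slope = SD_Y / SD_X = 12.44 / 5.78 ~ 2.1522
intercept = mean_Y - slope * mean_X = 78.69 - (12.44 / 5.78) * 58.81 ~ -47.8838
Y = slope * X + intercept. To avoid rounding drift from the rounded slope/intercept, evaluate the equivalent form Y = mean_Y + SD_Y * (X - mean_X) / SD_X at full precision:
Y = 78.69 + 12.44 * (89 - 58.81) / 5.78
Y = 78.69 + 12.44 * 30.19 / 5.78
Y = 78.69 + 375.5636 / 5.78
Y = 78.69 + 64.9764
Y = 143.6664

143.6664


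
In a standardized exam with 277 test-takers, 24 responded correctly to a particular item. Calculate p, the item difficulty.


Item difficulty p = number correct / total examinees
p = 24 / 277
p = 0.0866

0.0866


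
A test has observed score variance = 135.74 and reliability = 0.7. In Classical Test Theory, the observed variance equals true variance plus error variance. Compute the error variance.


var_true = rxx * var_obs = 0.7 * 135.74 = 95.018
var_error = var_obs - var_true
var_error = 135.74 - 95.018
var_error = 40.722

40.722


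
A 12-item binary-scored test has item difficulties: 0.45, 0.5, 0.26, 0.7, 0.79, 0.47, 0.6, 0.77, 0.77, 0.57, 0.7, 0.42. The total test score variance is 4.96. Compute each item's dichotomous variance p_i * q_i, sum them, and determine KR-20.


For each item, compute p_i * q_i:
  Item 1: 0.45 * 0.55 = 0.2475
  Item 2: 0.5 * 0.5 = 0.25
  Item 3: 0.26 * 0.74 = 0.1924
  Item 4: 0.7 * 0.3 = 0.21
  Item 5: 0.79 * 0.21 = 0.1659
  Item 6: 0.47 * 0.53 = 0.2491
  Item 7: 0.6 * 0.4 = 0.24
  Item 8: 0.77 * 0.23 = 0.1771
  Item 9: 0.77 * 0.23 = 0.1771
  Item 10: 0.57 * 0.43 = 0.2451
  Item 11: 0.7 * 0.3 = 0.21
  Item 12: 0.42 * 0.58 = 0.2436
Sum(p_i * q_i) = 0.2475 + 0.25 + 0.1924 + 0.21 + 0.1659 + 0.2491 + 0.24 + 0.1771 + 0.1771 + 0.2451 + 0.21 + 0.2436 = 2.6078
KR-20 = (k/(k-1)) * (1 - Sum(p_i*q_i) / Var_total)
= (12/11) * (1 - 2.6078/4.96)
= 1.0909 * 0.4742
KR-20 = 0.5173

0.5173


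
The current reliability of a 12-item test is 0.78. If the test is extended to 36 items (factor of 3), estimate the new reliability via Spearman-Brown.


r_new = (n * rxx) / (1 + (n-1) * rxx)
r_new = (3 * 0.78) / (1 + 2 * 0.78)
r_new = 2.34 / 2.56
r_new = 0.9141

0.9141


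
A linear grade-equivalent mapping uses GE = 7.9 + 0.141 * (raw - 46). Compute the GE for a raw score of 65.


raw - median = 65 - 46 = 19
slope * diff = 0.141 * 19 = 2.679
GE = 7.9 + 2.679
GE = 10.579

10.579


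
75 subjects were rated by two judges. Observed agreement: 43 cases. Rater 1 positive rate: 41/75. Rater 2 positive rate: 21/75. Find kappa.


P_o = 43/75 = 0.573333
P_e = (41*21 + 34*54) / 5625 = 0.479467
kappa = (P_o - P_e) / (1 - P_e)
kappa = (0.573333 - 0.479467) / (1 - 0.479467)
kappa = 0.1803

0.1803


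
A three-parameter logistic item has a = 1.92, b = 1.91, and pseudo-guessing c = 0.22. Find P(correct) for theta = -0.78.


logit = 1.92*(-0.78 - 1.91) = -5.1648
P* = 1/(1 + exp(--5.1648)) = 0.0057
P = 0.22 + (1 - 0.22) * 0.0057
P = 0.2244

0.2244


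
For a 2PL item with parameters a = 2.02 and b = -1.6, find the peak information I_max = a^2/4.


For 2PL, max info at theta = b = -1.6
I_max = a^2 / 4 = 2.02^2 / 4
= 4.0804 / 4
I_max = 1.0201

1.0201


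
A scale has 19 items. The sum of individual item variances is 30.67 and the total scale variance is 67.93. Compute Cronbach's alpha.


alpha = (k/(k-1)) * (1 - sum(si^2)/s_total^2)
= (19/18) * (1 - 30.67/67.93)
alpha = 0.579

0.579


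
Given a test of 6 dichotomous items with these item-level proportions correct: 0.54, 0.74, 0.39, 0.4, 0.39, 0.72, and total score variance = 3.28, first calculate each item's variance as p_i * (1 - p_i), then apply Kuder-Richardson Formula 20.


For each item, compute p_i * q_i:
  Item 1: 0.54 * 0.46 = 0.2484
  Item 2: 0.74 * 0.26 = 0.1924
  Item 3: 0.39 * 0.61 = 0.2379
  Item 4: 0.4 * 0.6 = 0.24
  Item 5: 0.39 * 0.61 = 0.2379
  Item 6: 0.72 * 0.28 = 0.2016
Sum(p_i * q_i) = 0.2484 + 0.1924 + 0.2379 + 0.24 + 0.2379 + 0.2016 = 1.3582
KR-20 = (k/(k-1)) * (1 - Sum(p_i*q_i) / Var_total)
= (6/5) * (1 - 1.3582/3.28)
= 1.2 * 0.5859
KR-20 = 0.7031

0.7031


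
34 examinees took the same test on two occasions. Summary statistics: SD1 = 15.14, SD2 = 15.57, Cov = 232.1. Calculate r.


r = cov(X,Y) / (SD_X * SD_Y)
r = 232.1 / (15.14 * 15.57)
r = 232.1 / 235.7298
r = 0.9846

0.9846


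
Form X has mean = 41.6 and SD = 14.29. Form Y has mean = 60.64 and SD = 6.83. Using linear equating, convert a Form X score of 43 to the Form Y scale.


slope = SD_Y / SD_X = 6.83 / 14.29 ~ 0.478
intercept = mean_Y - slope * mean_X = 60.64 - (6.83 / 14.29) * 41.6 ~ 40.757
Y = slope * X + intercept. To avoid rounding drift from the rounded slope/intercept, evaluate the equivalent form Y = mean_Y + SD_Y * (X - mean_X) / SD_X at full precision:
Y = 60.64 + 6.83 * (43 - 41.6) / 14.29
Y = 60.64 + 6.83 * 1.4 / 14.29
Y = 60.64 + 9.562 / 14.29
Y = 60.64 + 0.6691
Y = 61.3091

61.3091


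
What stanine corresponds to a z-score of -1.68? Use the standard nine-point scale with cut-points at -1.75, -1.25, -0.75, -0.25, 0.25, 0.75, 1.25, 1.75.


Stanine boundaries: [-1.75, -1.25, -0.75, -0.25, 0.25, 0.75, 1.25, 1.75]
z = -1.68
Check each boundary:
  z >= -1.75 -> could be stanine 2
  z < -1.25
  z < -0.75
  z < -0.25
  z < 0.25
  z < 0.75
  z < 1.25
  z < 1.75
Highest qualifying boundary gives stanine = 2

2


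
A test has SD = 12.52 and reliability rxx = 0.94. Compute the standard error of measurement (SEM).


SEM = SD * sqrt(1 - rxx)
SEM = 12.52 * sqrt(1 - 0.94)
SEM = 12.52 * sqrt(0.06) = 12.52 * 0.244949
SEM = 3.0668

3.0668


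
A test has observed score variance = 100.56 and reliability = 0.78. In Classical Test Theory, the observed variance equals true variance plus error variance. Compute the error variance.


var_true = rxx * var_obs = 0.78 * 100.56 = 78.4368
var_error = var_obs - var_true
var_error = 100.56 - 78.4368
var_error = 22.1232

22.1232


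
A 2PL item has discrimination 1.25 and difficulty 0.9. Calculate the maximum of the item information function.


For 2PL, max info at theta = b = 0.9
I_max = a^2 / 4 = 1.25^2 / 4
= 1.5625 / 4
I_max = 0.3906

0.3906


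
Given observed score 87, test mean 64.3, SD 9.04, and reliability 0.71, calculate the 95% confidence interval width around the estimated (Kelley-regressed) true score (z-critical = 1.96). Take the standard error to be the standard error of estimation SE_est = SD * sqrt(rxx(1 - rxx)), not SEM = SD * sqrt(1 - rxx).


True score estimate = 0.71*87 + 0.29*64.3 = 80.417
SE_est = SD * sqrt(rxx * (1 - rxx)) = 9.04 * sqrt(0.71 * 0.29) = 9.04 * sqrt(0.2059) = 4.102009
CI = T_est +/- z * SE_est, so width = 2 * z * SE_est = 2 * 1.96 * 4.102009
Width = 16.0799

16.0799


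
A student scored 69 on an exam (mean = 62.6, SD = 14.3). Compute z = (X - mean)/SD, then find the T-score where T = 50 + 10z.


z = (X - mean) / SD = (69 - 62.6) / 14.3
z = 6.4 / 14.3
z = 0.4476
T-score = T = 50 + 10z
Carry z at full precision (z = 6.4 / 14.3) into the conversion:
T-score = 50 + 10 * (6.4 / 14.3) = 50 + 64 / 14.3
T-score = 50 + 4.4755
T-score = 54.4755

54.4755


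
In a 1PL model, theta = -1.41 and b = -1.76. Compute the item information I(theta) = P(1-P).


P = 1/(1+exp(-(-1.41--1.76))) = 0.5866
I = P*(1-P) = 0.5866 * 0.4134
I = 0.2425

0.2425


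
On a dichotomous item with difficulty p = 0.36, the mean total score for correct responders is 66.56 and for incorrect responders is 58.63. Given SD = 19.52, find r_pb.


q = 1 - p = 0.64
rpb = ((M1 - M0) / SD) * sqrt(p * q)
rpb = ((66.56 - 58.63) / 19.52) * sqrt(0.36 * 0.64)
rpb = 0.195

0.195


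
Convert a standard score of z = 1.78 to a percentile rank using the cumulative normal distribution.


CDF(z) = 0.5 * (1 + erf(z/sqrt(2)))
erf(1.2587) = 0.9249
CDF = 0.9625
Percentile rank = 0.9625 * 100 = 96.25

96.25


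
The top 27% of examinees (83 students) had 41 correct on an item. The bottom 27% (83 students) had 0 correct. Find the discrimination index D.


p_upper = 41/83 = 0.494
p_lower = 0/83 = 0.0
D = 0.494 - 0.0 = 0.494

0.494


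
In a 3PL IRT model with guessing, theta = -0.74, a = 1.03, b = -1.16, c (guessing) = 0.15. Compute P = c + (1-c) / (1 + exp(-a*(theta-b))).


logit = 1.03*(-0.74 - -1.16) = 0.4326
P* = 1/(1 + exp(-0.4326)) = 0.6065
P = 0.15 + (1 - 0.15) * 0.6065
P = 0.6655

0.6655


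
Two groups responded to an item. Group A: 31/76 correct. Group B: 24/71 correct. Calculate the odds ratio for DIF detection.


Odds_A = 31/45 = 0.6889
Odds_B = 24/47 = 0.5106
OR = Odds_A / Odds_B = 0.6889 / 0.5106
Exactly, OR = (31 * 47) / (45 * 24) = 1457 / 1080
OR = 1.3491

1.3491


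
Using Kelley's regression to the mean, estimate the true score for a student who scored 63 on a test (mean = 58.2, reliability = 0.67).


T_est = rxx * X + (1 - rxx) * mean
T_est = 0.67 * 63 + 0.33 * 58.2
T_est = 42.21 + 19.206
T_est = 61.416

61.416


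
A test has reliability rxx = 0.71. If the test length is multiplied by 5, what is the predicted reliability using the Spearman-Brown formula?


r_new = (n * rxx) / (1 + (n-1) * rxx)
r_new = (5 * 0.71) / (1 + 4 * 0.71)
r_new = 3.55 / 3.84
r_new = 0.9245

0.9245


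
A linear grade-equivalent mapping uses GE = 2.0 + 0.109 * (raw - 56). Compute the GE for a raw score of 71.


raw - median = 71 - 56 = 15
slope * diff = 0.109 * 15 = 1.635
GE = 2.0 + 1.635
GE = 3.635

3.635


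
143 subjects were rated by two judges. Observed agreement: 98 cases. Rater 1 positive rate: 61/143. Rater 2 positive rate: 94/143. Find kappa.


P_o = 98/143 = 0.685315
P_e = (61*94 + 82*49) / 20449 = 0.476894
kappa = (P_o - P_e) / (1 - P_e)
kappa = (0.685315 - 0.476894) / (1 - 0.476894)
kappa = 0.3984

0.3984


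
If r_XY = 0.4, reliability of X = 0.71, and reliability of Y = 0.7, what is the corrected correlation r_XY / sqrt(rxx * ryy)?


r_corrected = rxy / sqrt(rxx * ryy)
= 0.4 / sqrt(0.71 * 0.7)
= 0.4 / sqrt(0.497)
= 0.4 / 0.704982
r_corrected = 0.5674

0.5674


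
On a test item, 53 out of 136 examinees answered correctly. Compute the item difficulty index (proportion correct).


Item difficulty p = number correct / total examinees
p = 53 / 136
p = 0.3897

0.3897


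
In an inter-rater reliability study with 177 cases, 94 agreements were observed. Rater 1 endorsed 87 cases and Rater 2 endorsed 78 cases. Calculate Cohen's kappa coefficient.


P_o = 94/177 = 0.531073
P_e = (87*78 + 90*99) / 31329 = 0.501005
kappa = (P_o - P_e) / (1 - P_e)
kappa = (0.531073 - 0.501005) / (1 - 0.501005)
kappa = 0.0603

0.0603


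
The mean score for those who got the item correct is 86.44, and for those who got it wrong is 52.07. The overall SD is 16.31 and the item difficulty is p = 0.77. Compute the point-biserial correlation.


q = 1 - p = 0.23
rpb = ((M1 - M0) / SD) * sqrt(p * q)
rpb = ((86.44 - 52.07) / 16.31) * sqrt(0.77 * 0.23)
rpb = 0.8868

0.8868


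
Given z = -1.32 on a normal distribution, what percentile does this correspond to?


CDF(z) = 0.5 * (1 + erf(z/sqrt(2)))
erf(-0.9334) = -0.8132
CDF = 0.0934
Percentile rank = 0.0934 * 100 = 9.34

9.34


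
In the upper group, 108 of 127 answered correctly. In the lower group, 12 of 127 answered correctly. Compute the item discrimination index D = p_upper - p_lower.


p_upper = 108/127 = 0.8504
p_lower = 12/127 = 0.0945
D = 0.8504 - 0.0945 = 0.7559

0.7559


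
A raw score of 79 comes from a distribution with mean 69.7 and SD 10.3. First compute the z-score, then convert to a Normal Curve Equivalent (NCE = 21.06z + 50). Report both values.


z = (X - mean) / SD = (79 - 69.7) / 10.3
z = 9.3 / 10.3
z = 0.9029
NCE = NCE = 21.06z + 50
Carry z at full precision (z = 9.3 / 10.3) into the conversion:
NCE = 21.06 * (9.3 / 10.3) + 50 = 195.858 / 10.3 + 50
NCE = 19.0153 + 50
NCE = 69.0153

69.0153


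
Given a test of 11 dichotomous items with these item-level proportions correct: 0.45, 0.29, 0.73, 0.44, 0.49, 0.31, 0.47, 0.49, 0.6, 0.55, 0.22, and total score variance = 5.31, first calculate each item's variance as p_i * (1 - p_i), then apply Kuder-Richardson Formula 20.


For each item, compute p_i * q_i:
  Item 1: 0.45 * 0.55 = 0.2475
  Item 2: 0.29 * 0.71 = 0.2059
  Item 3: 0.73 * 0.27 = 0.1971
  Item 4: 0.44 * 0.56 = 0.2464
  Item 5: 0.49 * 0.51 = 0.2499
  Item 6: 0.31 * 0.69 = 0.2139
  Item 7: 0.47 * 0.53 = 0.2491
  Item 8: 0.49 * 0.51 = 0.2499
  Item 9: 0.6 * 0.4 = 0.24
  Item 10: 0.55 * 0.45 = 0.2475
  Item 11: 0.22 * 0.78 = 0.1716
Sum(p_i * q_i) = 0.2475 + 0.2059 + 0.1971 + 0.2464 + 0.2499 + 0.2139 + 0.2491 + 0.2499 + 0.24 + 0.2475 + 0.1716 = 2.5188
KR-20 = (k/(k-1)) * (1 - Sum(p_i*q_i) / Var_total)
= (11/10) * (1 - 2.5188/5.31)
= 1.1 * 0.5256
KR-20 = 0.5782

0.5782


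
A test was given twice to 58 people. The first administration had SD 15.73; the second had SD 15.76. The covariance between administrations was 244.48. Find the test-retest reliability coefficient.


r = cov(X,Y) / (SD_X * SD_Y)
r = 244.48 / (15.73 * 15.76)
r = 244.48 / 247.9048
r = 0.9862

0.9862


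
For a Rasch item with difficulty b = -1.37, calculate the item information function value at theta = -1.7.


P = 1/(1+exp(-(-1.7--1.37))) = 0.4182
I = P*(1-P) = 0.4182 * 0.5818
I = 0.2433

0.2433


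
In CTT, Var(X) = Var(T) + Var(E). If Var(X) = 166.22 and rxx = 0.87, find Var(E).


var_true = rxx * var_obs = 0.87 * 166.22 = 144.6114
var_error = var_obs - var_true
var_error = 166.22 - 144.6114
var_error = 21.6086

21.6086


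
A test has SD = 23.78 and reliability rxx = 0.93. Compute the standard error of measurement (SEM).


SEM = SD * sqrt(1 - rxx)
SEM = 23.78 * sqrt(1 - 0.93)
SEM = 23.78 * sqrt(0.07) = 23.78 * 0.264575
SEM = 6.2916

6.2916


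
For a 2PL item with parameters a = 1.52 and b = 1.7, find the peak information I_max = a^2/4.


For 2PL, max info at theta = b = 1.7
I_max = a^2 / 4 = 1.52^2 / 4
= 2.3104 / 4
I_max = 0.5776

0.5776


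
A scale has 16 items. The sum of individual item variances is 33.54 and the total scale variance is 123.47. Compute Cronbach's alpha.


alpha = (k/(k-1)) * (1 - sum(si^2)/s_total^2)
= (16/15) * (1 - 33.54/123.47)
alpha = 0.7769

0.7769


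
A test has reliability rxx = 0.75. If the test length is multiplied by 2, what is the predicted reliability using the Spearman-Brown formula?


r_new = (n * rxx) / (1 + (n-1) * rxx)
r_new = (2 * 0.75) / (1 + 1 * 0.75)
r_new = 1.5 / 1.75
r_new = 0.8571

0.8571


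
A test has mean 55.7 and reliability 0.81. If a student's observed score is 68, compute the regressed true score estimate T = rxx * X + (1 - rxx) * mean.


T_est = rxx * X + (1 - rxx) * mean
T_est = 0.81 * 68 + 0.19 * 55.7
T_est = 55.08 + 10.583
T_est = 65.663

65.663


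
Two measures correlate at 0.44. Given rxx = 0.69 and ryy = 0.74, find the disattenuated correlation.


r_corrected = rxy / sqrt(rxx * ryy)
= 0.44 / sqrt(0.69 * 0.74)
= 0.44 / sqrt(0.5106)
= 0.44 / 0.714563
r_corrected = 0.6158

0.6158


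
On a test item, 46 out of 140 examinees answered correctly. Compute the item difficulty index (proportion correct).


Item difficulty p = number correct / total examinees
p = 46 / 140
p = 0.3286

0.3286


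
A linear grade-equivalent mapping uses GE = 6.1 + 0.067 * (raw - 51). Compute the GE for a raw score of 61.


raw - median = 61 - 51 = 10
slope * diff = 0.067 * 10 = 0.67
GE = 6.1 + 0.67
GE = 6.77

6.77


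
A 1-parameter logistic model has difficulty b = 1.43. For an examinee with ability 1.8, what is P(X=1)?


theta - b = 1.8 - 1.43 = 0.37
exp(-(theta - b)) = exp(-0.37) = 0.6907
P = 1 / (1 + 0.6907)
P = 0.5915

0.5915


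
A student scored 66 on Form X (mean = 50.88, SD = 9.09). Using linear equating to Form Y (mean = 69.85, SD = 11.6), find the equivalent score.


slope = SD_Y / SD_X = 11.6 / 9.09 ~ 1.2761
intercept = mean_Y - slope * mean_X = 69.85 - (11.6 / 9.09) * 50.88 ~ 4.9206
Y = slope * X + intercept. To avoid rounding drift from the rounded slope/intercept, evaluate the equivalent form Y = mean_Y + SD_Y * (X - mean_X) / SD_X at full precision:
Y = 69.85 + 11.6 * (66 - 50.88) / 9.09
Y = 69.85 + 11.6 * 15.12 / 9.09
Y = 69.85 + 175.392 / 9.09
Y = 69.85 + 19.295
Y = 89.145

89.145


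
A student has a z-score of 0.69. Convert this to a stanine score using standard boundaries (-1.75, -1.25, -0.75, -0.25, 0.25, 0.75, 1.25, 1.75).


Stanine boundaries: [-1.75, -1.25, -0.75, -0.25, 0.25, 0.75, 1.25, 1.75]
z = 0.69
Check each boundary:
  z >= -1.75 -> could be stanine 2
  z >= -1.25 -> could be stanine 3
  z >= -0.75 -> could be stanine 4
  z >= -0.25 -> could be stanine 5
  z >= 0.25 -> could be stanine 6
  z < 0.75
  z < 1.25
  z < 1.75
Highest qualifying boundary gives stanine = 6

6


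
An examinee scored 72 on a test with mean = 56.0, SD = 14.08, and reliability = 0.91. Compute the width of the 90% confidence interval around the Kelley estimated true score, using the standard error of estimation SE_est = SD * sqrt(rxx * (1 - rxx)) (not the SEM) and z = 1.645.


True score estimate = 0.91*72 + 0.09*56.0 = 70.56
SE_est = SD * sqrt(rxx * (1 - rxx)) = 14.08 * sqrt(0.91 * 0.09) = 14.08 * sqrt(0.0819) = 4.029439
CI = T_est +/- z * SE_est, so width = 2 * z * SE_est = 2 * 1.645 * 4.029439
Width = 13.2569

13.2569


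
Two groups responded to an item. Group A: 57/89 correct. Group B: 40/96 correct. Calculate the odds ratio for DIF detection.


Odds_A = 57/32 = 1.7812
Odds_B = 40/56 = 0.7143
OR = Odds_A / Odds_B = 1.7812 / 0.7143
Exactly, OR = (57 * 56) / (32 * 40) = 3192 / 1280
OR = 2.4937

2.4937


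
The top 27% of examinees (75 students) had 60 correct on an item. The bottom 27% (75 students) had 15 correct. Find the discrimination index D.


p_upper = 60/75 = 0.8
p_lower = 15/75 = 0.2
D = 0.8 - 0.2 = 0.6

0.6


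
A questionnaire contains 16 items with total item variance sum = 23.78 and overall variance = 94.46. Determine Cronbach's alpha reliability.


alpha = (k/(k-1)) * (1 - sum(si^2)/s_total^2)
= (16/15) * (1 - 23.78/94.46)
alpha = 0.7981

0.7981


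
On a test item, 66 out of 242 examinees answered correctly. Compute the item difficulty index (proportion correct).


Item difficulty p = number correct / total examinees
p = 66 / 242
p = 0.2727

0.2727


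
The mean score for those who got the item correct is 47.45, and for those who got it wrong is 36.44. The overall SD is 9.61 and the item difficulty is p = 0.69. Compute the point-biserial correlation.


q = 1 - p = 0.31
rpb = ((M1 - M0) / SD) * sqrt(p * q)
rpb = ((47.45 - 36.44) / 9.61) * sqrt(0.69 * 0.31)
rpb = 0.5299

0.5299


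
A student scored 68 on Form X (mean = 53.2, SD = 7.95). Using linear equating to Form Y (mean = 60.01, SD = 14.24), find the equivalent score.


slope = SD_Y / SD_X = 14.24 / 7.95 ~ 1.7912
intercept = mean_Y - slope * mean_X = 60.01 - (14.24 / 7.95) * 53.2 ~ -35.2816
Y = slope * X + intercept. To avoid rounding drift from the rounded slope/intercept, evaluate the equivalent form Y = mean_Y + SD_Y * (X - mean_X) / SD_X at full precision:
Y = 60.01 + 14.24 * (68 - 53.2) / 7.95
Y = 60.01 + 14.24 * 14.8 / 7.95
Y = 60.01 + 210.752 / 7.95
Y = 60.01 + 26.5097
Y = 86.5197

86.5197


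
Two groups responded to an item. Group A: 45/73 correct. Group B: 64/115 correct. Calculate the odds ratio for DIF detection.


Odds_A = 45/28 = 1.6071
Odds_B = 64/51 = 1.2549
OR = Odds_A / Odds_B = 1.6071 / 1.2549
Exactly, OR = (45 * 51) / (28 * 64) = 2295 / 1792
OR = 1.2807

1.2807


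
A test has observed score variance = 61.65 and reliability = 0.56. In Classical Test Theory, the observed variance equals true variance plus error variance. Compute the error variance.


var_true = rxx * var_obs = 0.56 * 61.65 = 34.524
var_error = var_obs - var_true
var_error = 61.65 - 34.524
var_error = 27.126

27.126


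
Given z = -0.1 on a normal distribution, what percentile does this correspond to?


CDF(z) = 0.5 * (1 + erf(z/sqrt(2)))
erf(-0.0707) = -0.0797
CDF = 0.4602
Percentile rank = 0.4602 * 100 = 46.02

46.02


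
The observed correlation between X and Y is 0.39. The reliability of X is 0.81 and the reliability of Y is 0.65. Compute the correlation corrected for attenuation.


r_corrected = rxy / sqrt(rxx * ryy)
= 0.39 / sqrt(0.81 * 0.65)
= 0.39 / sqrt(0.5265)
= 0.39 / 0.725603
r_corrected = 0.5375

0.5375


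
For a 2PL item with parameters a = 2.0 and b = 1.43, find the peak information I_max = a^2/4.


For 2PL, max info at theta = b = 1.43
I_max = a^2 / 4 = 2.0^2 / 4
= 4.0 / 4
I_max = 1.0

1.0


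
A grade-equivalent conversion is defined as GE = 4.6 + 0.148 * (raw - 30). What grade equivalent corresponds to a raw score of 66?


raw - median = 66 - 30 = 36
slope * diff = 0.148 * 36 = 5.328
GE = 4.6 + 5.328
GE = 9.928

9.928


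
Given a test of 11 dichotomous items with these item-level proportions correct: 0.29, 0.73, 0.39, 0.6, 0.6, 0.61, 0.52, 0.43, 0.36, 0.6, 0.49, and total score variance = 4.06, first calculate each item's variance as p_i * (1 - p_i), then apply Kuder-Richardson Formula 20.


For each item, compute p_i * q_i:
  Item 1: 0.29 * 0.71 = 0.2059
  Item 2: 0.73 * 0.27 = 0.1971
  Item 3: 0.39 * 0.61 = 0.2379
  Item 4: 0.6 * 0.4 = 0.24
  Item 5: 0.6 * 0.4 = 0.24
  Item 6: 0.61 * 0.39 = 0.2379
  Item 7: 0.52 * 0.48 = 0.2496
  Item 8: 0.43 * 0.57 = 0.2451
  Item 9: 0.36 * 0.64 = 0.2304
  Item 10: 0.6 * 0.4 = 0.24
  Item 11: 0.49 * 0.51 = 0.2499
Sum(p_i * q_i) = 0.2059 + 0.1971 + 0.2379 + 0.24 + 0.24 + 0.2379 + 0.2496 + 0.2451 + 0.2304 + 0.24 + 0.2499 = 2.5738
KR-20 = (k/(k-1)) * (1 - Sum(p_i*q_i) / Var_total)
= (11/10) * (1 - 2.5738/4.06)
= 1.1 * 0.3661
KR-20 = 0.4027

0.4027


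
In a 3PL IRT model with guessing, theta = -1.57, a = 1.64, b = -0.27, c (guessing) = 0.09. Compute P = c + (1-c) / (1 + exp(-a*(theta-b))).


logit = 1.64*(-1.57 - -0.27) = -2.132
P* = 1/(1 + exp(--2.132)) = 0.106
P = 0.09 + (1 - 0.09) * 0.106
P = 0.1865

0.1865


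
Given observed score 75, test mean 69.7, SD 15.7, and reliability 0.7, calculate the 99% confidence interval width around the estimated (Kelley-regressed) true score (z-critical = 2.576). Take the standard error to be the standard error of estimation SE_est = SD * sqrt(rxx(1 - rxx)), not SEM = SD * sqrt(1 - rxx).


True score estimate = 0.7*75 + 0.3*69.7 = 73.41
SE_est = SD * sqrt(rxx * (1 - rxx)) = 15.7 * sqrt(0.7 * 0.3) = 15.7 * sqrt(0.21) = 7.194644
CI = T_est +/- z * SE_est, so width = 2 * z * SE_est = 2 * 2.576 * 7.194644
Width = 37.0668

37.0668


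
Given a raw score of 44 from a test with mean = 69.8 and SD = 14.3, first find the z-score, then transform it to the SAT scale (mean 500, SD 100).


z = (X - mean) / SD = (44 - 69.8) / 14.3
z = -25.8 / 14.3
z = -1.8042
SAT-scale = SAT = 500 + 100z
Carry z at full precision (z = -25.8 / 14.3) into the conversion:
SAT-scale = 500 + 100 * (-25.8 / 14.3) = 500 + -2580 / 14.3
SAT-scale = 500 + -180.4196
SAT-scale = 319.5804

319.5804


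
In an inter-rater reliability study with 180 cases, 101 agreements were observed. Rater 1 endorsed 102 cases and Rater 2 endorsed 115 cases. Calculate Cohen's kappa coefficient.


P_o = 101/180 = 0.561111
P_e = (102*115 + 78*65) / 32400 = 0.518519
kappa = (P_o - P_e) / (1 - P_e)
kappa = (0.561111 - 0.518519) / (1 - 0.518519)
kappa = 0.0885

0.0885


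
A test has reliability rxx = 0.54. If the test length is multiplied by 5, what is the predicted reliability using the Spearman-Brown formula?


r_new = (n * rxx) / (1 + (n-1) * rxx)
r_new = (5 * 0.54) / (1 + 4 * 0.54)
r_new = 2.7 / 3.16
r_new = 0.8544

0.8544


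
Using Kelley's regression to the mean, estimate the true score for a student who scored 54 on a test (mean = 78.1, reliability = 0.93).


T_est = rxx * X + (1 - rxx) * mean
T_est = 0.93 * 54 + 0.07 * 78.1
T_est = 50.22 + 5.467
T_est = 55.687

55.687


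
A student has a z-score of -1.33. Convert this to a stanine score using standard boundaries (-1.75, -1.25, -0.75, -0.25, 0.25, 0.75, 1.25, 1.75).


Stanine boundaries: [-1.75, -1.25, -0.75, -0.25, 0.25, 0.75, 1.25, 1.75]
z = -1.33
Check each boundary:
  z >= -1.75 -> could be stanine 2
  z < -1.25
  z < -0.75
  z < -0.25
  z < 0.25
  z < 0.75
  z < 1.25
  z < 1.75
Highest qualifying boundary gives stanine = 2

2


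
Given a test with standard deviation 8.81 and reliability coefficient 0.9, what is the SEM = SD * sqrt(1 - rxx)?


SEM = SD * sqrt(1 - rxx)
SEM = 8.81 * sqrt(1 - 0.9)
SEM = 8.81 * sqrt(0.1) = 8.81 * 0.316228
SEM = 2.786

2.786


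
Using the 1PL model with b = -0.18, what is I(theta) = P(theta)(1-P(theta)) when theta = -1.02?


P = 1/(1+exp(-(-1.02--0.18))) = 0.3015
I = P*(1-P) = 0.3015 * 0.6985
I = 0.2106

0.2106


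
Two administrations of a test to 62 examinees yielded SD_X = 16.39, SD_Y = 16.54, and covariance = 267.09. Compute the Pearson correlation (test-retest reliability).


r = cov(X,Y) / (SD_X * SD_Y)
r = 267.09 / (16.39 * 16.54)
r = 267.09 / 271.0906
r = 0.9852

0.9852


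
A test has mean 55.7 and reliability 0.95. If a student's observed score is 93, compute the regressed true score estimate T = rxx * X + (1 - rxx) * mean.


T_est = rxx * X + (1 - rxx) * mean
T_est = 0.95 * 93 + 0.05 * 55.7
T_est = 88.35 + 2.785
T_est = 91.135

91.135


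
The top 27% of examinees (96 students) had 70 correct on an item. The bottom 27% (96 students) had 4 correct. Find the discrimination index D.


p_upper = 70/96 = 0.7292
p_lower = 4/96 = 0.0417
D = 0.7292 - 0.0417 = 0.6875

0.6875


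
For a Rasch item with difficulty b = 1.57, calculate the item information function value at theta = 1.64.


P = 1/(1+exp(-(1.64-1.57))) = 0.5175
I = P*(1-P) = 0.5175 * 0.4825
I = 0.2497

0.2497


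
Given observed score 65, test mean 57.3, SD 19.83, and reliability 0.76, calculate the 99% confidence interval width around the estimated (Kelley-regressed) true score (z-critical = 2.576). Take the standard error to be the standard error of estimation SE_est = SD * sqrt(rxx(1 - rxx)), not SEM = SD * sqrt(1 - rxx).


True score estimate = 0.76*65 + 0.24*57.3 = 63.152
SE_est = SD * sqrt(rxx * (1 - rxx)) = 19.83 * sqrt(0.76 * 0.24) = 19.83 * sqrt(0.1824) = 8.469058
CI = T_est +/- z * SE_est, so width = 2 * z * SE_est = 2 * 2.576 * 8.469058
Width = 43.6326

43.6326


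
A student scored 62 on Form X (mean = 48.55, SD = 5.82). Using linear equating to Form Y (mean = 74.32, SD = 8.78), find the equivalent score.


slope = SD_Y / SD_X = 8.78 / 5.82 ~ 1.5086
intercept = mean_Y - slope * mean_X = 74.32 - (8.78 / 5.82) * 48.55 ~ 1.0779
Y = slope * X + intercept. To avoid rounding drift from the rounded slope/intercept, evaluate the equivalent form Y = mean_Y + SD_Y * (X - mean_X) / SD_X at full precision:
Y = 74.32 + 8.78 * (62 - 48.55) / 5.82
Y = 74.32 + 8.78 * 13.45 / 5.82
Y = 74.32 + 118.091 / 5.82
Y = 74.32 + 20.2905
Y = 94.6105

94.6105


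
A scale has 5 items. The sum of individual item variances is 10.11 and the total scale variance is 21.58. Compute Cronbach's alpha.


alpha = (k/(k-1)) * (1 - sum(si^2)/s_total^2)
= (5/4) * (1 - 10.11/21.58)
alpha = 0.6644

0.6644


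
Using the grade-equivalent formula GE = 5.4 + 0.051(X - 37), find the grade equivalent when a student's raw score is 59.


raw - median = 59 - 37 = 22
slope * diff = 0.051 * 22 = 1.122
GE = 5.4 + 1.122
GE = 6.522

6.522


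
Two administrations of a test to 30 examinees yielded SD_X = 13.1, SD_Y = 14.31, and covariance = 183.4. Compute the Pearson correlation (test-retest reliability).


r = cov(X,Y) / (SD_X * SD_Y)
r = 183.4 / (13.1 * 14.31)
r = 183.4 / 187.461
r = 0.9783

0.9783


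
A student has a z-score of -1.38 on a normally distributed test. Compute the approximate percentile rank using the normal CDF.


CDF(z) = 0.5 * (1 + erf(z/sqrt(2)))
erf(-0.9758) = -0.8324
CDF = 0.0838
Percentile rank = 0.0838 * 100 = 8.38

8.38


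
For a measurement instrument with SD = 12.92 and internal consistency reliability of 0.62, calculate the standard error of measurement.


SEM = SD * sqrt(1 - rxx)
SEM = 12.92 * sqrt(1 - 0.62)
SEM = 12.92 * sqrt(0.38) = 12.92 * 0.616441
SEM = 7.9644

7.9644


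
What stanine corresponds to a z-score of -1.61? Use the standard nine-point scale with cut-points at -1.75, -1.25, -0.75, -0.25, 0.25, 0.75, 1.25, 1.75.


Stanine boundaries: [-1.75, -1.25, -0.75, -0.25, 0.25, 0.75, 1.25, 1.75]
z = -1.61
Check each boundary:
  z >= -1.75 -> could be stanine 2
  z < -1.25
  z < -0.75
  z < -0.25
  z < 0.25
  z < 0.75
  z < 1.25
  z < 1.75
Highest qualifying boundary gives stanine = 2

2


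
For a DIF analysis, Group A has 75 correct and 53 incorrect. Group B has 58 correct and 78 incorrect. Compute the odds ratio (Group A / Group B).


Odds_A = 75/53 = 1.4151
Odds_B = 58/78 = 0.7436
OR = Odds_A / Odds_B = 1.4151 / 0.7436
Exactly, OR = (75 * 78) / (53 * 58) = 5850 / 3074
OR = 1.9031

1.9031


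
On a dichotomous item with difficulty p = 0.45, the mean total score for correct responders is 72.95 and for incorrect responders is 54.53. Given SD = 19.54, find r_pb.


q = 1 - p = 0.55
rpb = ((M1 - M0) / SD) * sqrt(p * q)
rpb = ((72.95 - 54.53) / 19.54) * sqrt(0.45 * 0.55)
rpb = 0.469

0.469


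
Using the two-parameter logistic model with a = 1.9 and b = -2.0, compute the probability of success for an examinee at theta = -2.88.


a*(theta - b) = 1.9 * (-2.88 - -2.0) = -1.672
exp(--1.672) = 5.3228
P = 1 / (1 + 5.3228)
P = 0.1582

0.1582


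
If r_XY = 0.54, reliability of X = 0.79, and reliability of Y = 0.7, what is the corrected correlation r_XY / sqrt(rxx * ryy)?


r_corrected = rxy / sqrt(rxx * ryy)
= 0.54 / sqrt(0.79 * 0.7)
= 0.54 / sqrt(0.553)
= 0.54 / 0.74364
r_corrected = 0.7262

0.7262


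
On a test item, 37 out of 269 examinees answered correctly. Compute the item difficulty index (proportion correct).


Item difficulty p = number correct / total examinees
p = 37 / 269
p = 0.1375

0.1375


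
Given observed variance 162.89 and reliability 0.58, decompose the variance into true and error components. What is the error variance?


var_true = rxx * var_obs = 0.58 * 162.89 = 94.4762
var_error = var_obs - var_true
var_error = 162.89 - 94.4762
var_error = 68.4138

68.4138


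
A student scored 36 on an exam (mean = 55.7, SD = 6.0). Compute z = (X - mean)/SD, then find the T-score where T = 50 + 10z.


z = (X - mean) / SD = (36 - 55.7) / 6.0
z = -19.7 / 6.0
z = -3.2833
T-score = T = 50 + 10z
Carry z at full precision (z = -19.7 / 6.0) into the conversion:
T-score = 50 + 10 * (-19.7 / 6.0) = 50 + -197 / 6.0
T-score = 50 + -32.8333
T-score = 17.1667

17.1667


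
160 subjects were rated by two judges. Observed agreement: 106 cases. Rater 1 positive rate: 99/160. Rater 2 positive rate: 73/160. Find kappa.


P_o = 106/160 = 0.6625
P_e = (99*73 + 61*87) / 25600 = 0.489609
kappa = (P_o - P_e) / (1 - P_e)
kappa = (0.6625 - 0.489609) / (1 - 0.489609)
kappa = 0.3387

0.3387


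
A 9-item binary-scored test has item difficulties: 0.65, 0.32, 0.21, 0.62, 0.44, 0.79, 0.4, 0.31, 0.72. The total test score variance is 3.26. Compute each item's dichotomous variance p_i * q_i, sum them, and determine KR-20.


For each item, compute p_i * q_i:
  Item 1: 0.65 * 0.35 = 0.2275
  Item 2: 0.32 * 0.68 = 0.2176
  Item 3: 0.21 * 0.79 = 0.1659
  Item 4: 0.62 * 0.38 = 0.2356
  Item 5: 0.44 * 0.56 = 0.2464
  Item 6: 0.79 * 0.21 = 0.1659
  Item 7: 0.4 * 0.6 = 0.24
  Item 8: 0.31 * 0.69 = 0.2139
  Item 9: 0.72 * 0.28 = 0.2016
Sum(p_i * q_i) = 0.2275 + 0.2176 + 0.1659 + 0.2356 + 0.2464 + 0.1659 + 0.24 + 0.2139 + 0.2016 = 1.9144
KR-20 = (k/(k-1)) * (1 - Sum(p_i*q_i) / Var_total)
= (9/8) * (1 - 1.9144/3.26)
= 1.125 * 0.4128
KR-20 = 0.4644

0.4644


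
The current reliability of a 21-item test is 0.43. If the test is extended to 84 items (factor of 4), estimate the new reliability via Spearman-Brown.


r_new = (n * rxx) / (1 + (n-1) * rxx)
r_new = (4 * 0.43) / (1 + 3 * 0.43)
r_new = 1.72 / 2.29
r_new = 0.7511

0.7511


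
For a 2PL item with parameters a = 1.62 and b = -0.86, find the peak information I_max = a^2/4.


For 2PL, max info at theta = b = -0.86
I_max = a^2 / 4 = 1.62^2 / 4
= 2.6244 / 4
I_max = 0.6561

0.6561


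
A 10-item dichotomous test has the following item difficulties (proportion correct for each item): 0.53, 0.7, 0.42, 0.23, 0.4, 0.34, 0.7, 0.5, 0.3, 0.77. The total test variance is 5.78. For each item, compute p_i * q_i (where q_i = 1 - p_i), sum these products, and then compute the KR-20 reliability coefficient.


For each item, compute p_i * q_i:
  Item 1: 0.53 * 0.47 = 0.2491
  Item 2: 0.7 * 0.3 = 0.21
  Item 3: 0.42 * 0.58 = 0.2436
  Item 4: 0.23 * 0.77 = 0.1771
  Item 5: 0.4 * 0.6 = 0.24
  Item 6: 0.34 * 0.66 = 0.2244
  Item 7: 0.7 * 0.3 = 0.21
  Item 8: 0.5 * 0.5 = 0.25
  Item 9: 0.3 * 0.7 = 0.21
  Item 10: 0.77 * 0.23 = 0.1771
Sum(p_i * q_i) = 0.2491 + 0.21 + 0.2436 + 0.1771 + 0.24 + 0.2244 + 0.21 + 0.25 + 0.21 + 0.1771 = 2.1913
KR-20 = (k/(k-1)) * (1 - Sum(p_i*q_i) / Var_total)
= (10/9) * (1 - 2.1913/5.78)
= 1.1111 * 0.6209
KR-20 = 0.6899

0.6899


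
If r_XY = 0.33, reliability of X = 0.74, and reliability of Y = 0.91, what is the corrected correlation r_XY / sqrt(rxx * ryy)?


r_corrected = rxy / sqrt(rxx * ryy)
= 0.33 / sqrt(0.74 * 0.91)
= 0.33 / sqrt(0.6734)
= 0.33 / 0.82061
r_corrected = 0.4021

0.4021


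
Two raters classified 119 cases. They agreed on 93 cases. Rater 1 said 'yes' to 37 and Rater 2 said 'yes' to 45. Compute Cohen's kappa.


P_o = 93/119 = 0.781513
P_e = (37*45 + 82*74) / 14161 = 0.546077
kappa = (P_o - P_e) / (1 - P_e)
kappa = (0.781513 - 0.546077) / (1 - 0.546077)
kappa = 0.5187

0.5187


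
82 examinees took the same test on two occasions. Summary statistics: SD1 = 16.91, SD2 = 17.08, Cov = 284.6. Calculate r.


r = cov(X,Y) / (SD_X * SD_Y)
r = 284.6 / (16.91 * 17.08)
r = 284.6 / 288.8228
r = 0.9854

0.9854


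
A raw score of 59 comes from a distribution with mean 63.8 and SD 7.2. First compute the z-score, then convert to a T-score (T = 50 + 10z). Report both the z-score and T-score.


z = (X - mean) / SD = (59 - 63.8) / 7.2
z = -4.8 / 7.2
z = -0.6667
T-score = T = 50 + 10z
Carry z at full precision (z = -4.8 / 7.2) into the conversion:
T-score = 50 + 10 * (-4.8 / 7.2) = 50 + -48 / 7.2
T-score = 50 + -6.6667
T-score = 43.3333

43.3333


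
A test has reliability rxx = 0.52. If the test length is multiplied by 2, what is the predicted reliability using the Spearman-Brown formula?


r_new = (n * rxx) / (1 + (n-1) * rxx)
r_new = (2 * 0.52) / (1 + 1 * 0.52)
r_new = 1.04 / 1.52
r_new = 0.6842

0.6842


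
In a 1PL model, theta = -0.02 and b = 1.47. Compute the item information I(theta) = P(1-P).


P = 1/(1+exp(-(-0.02-1.47))) = 0.1839
I = P*(1-P) = 0.1839 * 0.8161
I = 0.1501

0.1501


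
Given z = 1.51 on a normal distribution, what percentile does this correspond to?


CDF(z) = 0.5 * (1 + erf(z/sqrt(2)))
erf(1.0677) = 0.869
CDF = 0.9345
Percentile rank = 0.9345 * 100 = 93.45

93.45


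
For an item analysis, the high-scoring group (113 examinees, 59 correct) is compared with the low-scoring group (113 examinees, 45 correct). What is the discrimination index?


p_upper = 59/113 = 0.5221
p_lower = 45/113 = 0.3982
D = 0.5221 - 0.3982 = 0.1239

0.1239


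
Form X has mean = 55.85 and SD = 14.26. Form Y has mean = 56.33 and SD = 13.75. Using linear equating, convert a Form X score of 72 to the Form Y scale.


slope = SD_Y / SD_X = 13.75 / 14.26 ~ 0.9642
intercept = mean_Y - slope * mean_X = 56.33 - (13.75 / 14.26) * 55.85 ~ 2.4774
Y = slope * X + intercept. To avoid rounding drift from the rounded slope/intercept, evaluate the equivalent form Y = mean_Y + SD_Y * (X - mean_X) / SD_X at full precision:
Y = 56.33 + 13.75 * (72 - 55.85) / 14.26
Y = 56.33 + 13.75 * 16.15 / 14.26
Y = 56.33 + 222.0625 / 14.26
Y = 56.33 + 15.5724
Y = 71.9024

71.9024


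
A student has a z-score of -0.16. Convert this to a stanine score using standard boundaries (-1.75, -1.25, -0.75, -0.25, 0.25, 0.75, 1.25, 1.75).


Stanine boundaries: [-1.75, -1.25, -0.75, -0.25, 0.25, 0.75, 1.25, 1.75]
z = -0.16
Check each boundary:
  z >= -1.75 -> could be stanine 2
  z >= -1.25 -> could be stanine 3
  z >= -0.75 -> could be stanine 4
  z >= -0.25 -> could be stanine 5
  z < 0.25
  z < 0.75
  z < 1.25
  z < 1.75
Highest qualifying boundary gives stanine = 5

5


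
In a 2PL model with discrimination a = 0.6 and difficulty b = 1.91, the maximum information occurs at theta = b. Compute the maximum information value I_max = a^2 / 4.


For 2PL, max info at theta = b = 1.91
I_max = a^2 / 4 = 0.6^2 / 4
= 0.36 / 4
I_max = 0.09

0.09


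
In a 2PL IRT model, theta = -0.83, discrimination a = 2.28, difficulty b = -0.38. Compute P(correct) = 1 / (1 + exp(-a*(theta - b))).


a*(theta - b) = 2.28 * (-0.83 - -0.38) = -1.026
exp(--1.026) = 2.7899
P = 1 / (1 + 2.7899)
P = 0.2639

0.2639


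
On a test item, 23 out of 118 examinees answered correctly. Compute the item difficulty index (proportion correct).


Item difficulty p = number correct / total examinees
p = 23 / 118
p = 0.1949

0.1949


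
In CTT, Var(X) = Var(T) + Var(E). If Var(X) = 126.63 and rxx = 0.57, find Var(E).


var_true = rxx * var_obs = 0.57 * 126.63 = 72.1791
var_error = var_obs - var_true
var_error = 126.63 - 72.1791
var_error = 54.4509

54.4509


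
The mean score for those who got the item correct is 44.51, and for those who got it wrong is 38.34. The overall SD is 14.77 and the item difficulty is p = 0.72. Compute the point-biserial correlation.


q = 1 - p = 0.28
rpb = ((M1 - M0) / SD) * sqrt(p * q)
rpb = ((44.51 - 38.34) / 14.77) * sqrt(0.72 * 0.28)
rpb = 0.1876

0.1876


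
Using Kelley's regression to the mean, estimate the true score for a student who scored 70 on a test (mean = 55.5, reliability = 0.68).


T_est = rxx * X + (1 - rxx) * mean
T_est = 0.68 * 70 + 0.32 * 55.5
T_est = 47.6 + 17.76
T_est = 65.36

65.36


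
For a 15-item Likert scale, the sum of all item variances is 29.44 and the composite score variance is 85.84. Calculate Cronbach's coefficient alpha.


alpha = (k/(k-1)) * (1 - sum(si^2)/s_total^2)
= (15/14) * (1 - 29.44/85.84)
alpha = 0.704

0.704


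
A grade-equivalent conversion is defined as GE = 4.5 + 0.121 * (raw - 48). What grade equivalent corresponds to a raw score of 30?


raw - median = 30 - 48 = -18
slope * diff = 0.121 * -18 = -2.178
GE = 4.5 + -2.178
GE = 2.322

2.322


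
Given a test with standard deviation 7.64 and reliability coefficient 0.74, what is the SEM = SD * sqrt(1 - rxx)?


SEM = SD * sqrt(1 - rxx)
SEM = 7.64 * sqrt(1 - 0.74)
SEM = 7.64 * sqrt(0.26) = 7.64 * 0.509902
SEM = 3.8957

3.8957
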